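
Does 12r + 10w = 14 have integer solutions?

Step 1: Compute gcd(12, 10).
gcd(12, 10) = 2

Step 2: Check divisibility.
Does 2 divide 14? 14 = 2 x 7, so yes.

By the theorem on linear Diophantine equations, 12r + 10w = 14 has integer solutions if and only if gcd(12, 10) divides 14. Since 2 | 14, solutions exist.

Yes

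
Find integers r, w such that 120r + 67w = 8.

Step 1: Check solvability.
gcd(120, 67) = 1
Since 1 divides 8, solutions exist.

Step 2: Apply extended Euclidean algorithm to find gcd.
We find integers such that 120*x0 + 67*y0 = 1

Step 3: Scale the particular solution.
Multiply by 8/1 = 8:
r = -192, w = 344

Step 4: Verify.
120*(-192) + 67*(344) = 8 = 8 ✓

r = -192, w = 344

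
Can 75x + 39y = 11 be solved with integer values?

Step 1: Compute gcd(75, 39).
gcd(75, 39) = 3

Step 2: Check divisibility.
Does 3 divide 11? 11 = 3 x 3 + 2, so no.

By the theorem on linear Diophantine equations, 75x + 39y = 11 has integer solutions if and only if gcd(75, 39) divides 11. Since 3 does not divide 11, no solutions exist.

No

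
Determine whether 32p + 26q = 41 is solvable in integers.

Step 1: Compute gcd(32, 26).
gcd(32, 26) = 2

Step 2: Check divisibility.
Does 2 divide 41? 41 = 2 x 20 + 1, so no.

By the theorem on linear Diophantine equations, 32p + 26q = 41 has integer solutions if and only if gcd(32, 26) divides 41. Since 2 does not divide 41, no solutions exist.

No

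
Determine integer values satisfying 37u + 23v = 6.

Step 1: Check solvability.
gcd(37, 23) = 1
Since 1 divides 6, solutions exist.

Step 2: Apply extended Euclidean algorithm to find gcd.
We find integers such that 37*x0 + 23*y0 = 1

Step 3: Scale the particular solution.
Multiply by 6/1 = 6:
u = 30, v = -48

Step 4: Verify.
37*(30) + 23*(-48) = 6 = 6 ✓

u = 30, v = -48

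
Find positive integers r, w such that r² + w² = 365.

Search for r with 365 - r² a perfect square.
r = 2: 365 - 2² = 365 - 4 = 361 = 19² ✓
So r = 2, w = 19.

r = 2, w = 19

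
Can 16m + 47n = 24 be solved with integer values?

Step 1: Compute gcd(16, 47).
gcd(16, 47) = 1

Step 2: Check divisibility.
Does 1 divide 24? 24 = 1 x 24, so yes.

By the theorem on linear Diophantine equations, 16m + 47n = 24 has integer solutions if and only if gcd(16, 47) divides 24. Since 1 | 24, solutions exist.

Yes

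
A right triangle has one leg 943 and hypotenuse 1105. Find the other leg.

b² = c² - a² = 1221025 - 889249 = 331776
b = 576

576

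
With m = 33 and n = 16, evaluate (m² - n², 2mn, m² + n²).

a = m² - n² = 1089 - 256 = 833
b = 2mn = 2·33·16 = 1056
c = m² + n² = 1089 + 256 = 1345
Verify: 833² + 1056² = 693889 + 1115136 = 1809025 = 1345² ✓

(833, 1056, 1345)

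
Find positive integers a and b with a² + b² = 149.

We need to find integers a, b > 0 such that a² + b² = 149.
Trying a = 7: b² = 149 - 7² = 149 - 49 = 100
b = 10
Check: 7² + 10² = 49 + 100 = 149 ✓

149 = 7² + 10²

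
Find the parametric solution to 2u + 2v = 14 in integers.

Step 1: Compute gcd(2, 2) = 2.
Since 2 divides 14, solutions exist.

Step 2: Find a particular solution using extended Euclidean algorithm.
We get u₀ = 0, v₀ = 7.
Check: 2*0 + 2*7 = 14 = 14 ✓

Step 3: Write the general solution.
u = 0 + (2/2)t = 0 + 1t
v = 7 - (2/2)t = 7 - 1t
for any integer t.

u = 0 + 1t, v = 7 - 1t for integer t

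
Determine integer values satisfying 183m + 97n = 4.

Step 1: Check solvability.
gcd(183, 97) = 1
Since 1 divides 4, solutions exist.

Step 2: Apply extended Euclidean algorithm to find gcd.
We find integers such that 183*x0 + 97*y0 = 1

Step 3: Scale the particular solution.
Multiply by 4/1 = 4:
m = 176, n = -332

Step 4: Verify.
183*(176) + 97*(-332) = 4 = 4 ✓

m = 176, n = -332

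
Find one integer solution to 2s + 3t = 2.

Step 1: Check solvability.
gcd(2, 3) = 1
Since 1 divides 2, solutions exist.

Step 2: Apply extended Euclidean algorithm to find gcd.
We find integers such that 2*x0 + 3*y0 = 1

Step 3: Scale the particular solution.
Multiply by 2/1 = 2:
s = -2, t = 2

Step 4: Verify.
2*(-2) + 3*(2) = 2 = 2 ✓

s = -2, t = 2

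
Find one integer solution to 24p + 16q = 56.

Step 1: Check solvability.
gcd(24, 16) = 8
Since 8 divides 56, solutions exist.

Step 2: Apply extended Euclidean algorithm to find gcd.
We find integers such that 24*x0 + 16*y0 = 8

Step 3: Scale the particular solution.
Multiply by 56/8 = 7:
p = 7, q = -7

Step 4: Verify.
24*(7) + 16*(-7) = 56 = 56 ✓

p = 7, q = -7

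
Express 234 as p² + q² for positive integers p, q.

We need to find integers p, q > 0 such that p² + q² = 234.
Trying p = 3: q² = 234 - 3² = 234 - 9 = 225
q = 15
Check: 3² + 15² = 9 + 225 = 234 ✓

234 = 3² + 15²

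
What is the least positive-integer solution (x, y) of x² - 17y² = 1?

We seek the smallest positive integers (x, y) with x² - 17y² = 1, i.e., x² = 17y² + 1.
Try successive y values:
y = 1: x² = 17·1² + 1 = 18, not a perfect square
y = 2: x² = 17·2² + 1 = 69, not a perfect square
y = 3: x² = 17·3² + 1 = 154, not a perfect square
... continuing the search (or via continued fractions) ...
y = 8: x² = 17·8² + 1 = 1089, x = 33 ✓

Verify: 33² - 17·8² = 1089 - 1088 = 1 ✓

x = 33, y = 8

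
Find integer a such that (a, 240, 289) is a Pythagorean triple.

a² = c² - b² = 289² - 240² = 83521 - 57600 = 25921
a = sqrt(25921) = 161

161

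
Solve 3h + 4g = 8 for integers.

Step 1: Check solvability.
gcd(3, 4) = 1
Since 1 divides 8, solutions exist.

Step 2: Apply extended Euclidean algorithm to find gcd.
We find integers such that 3*x0 + 4*y0 = 1

Step 3: Scale the particular solution.
Multiply by 8/1 = 8:
h = -8, g = 8

Step 4: Verify.
3*(-8) + 4*(8) = 8 = 8 ✓

h = -8, g = 8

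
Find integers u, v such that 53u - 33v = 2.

Step 1: Check solvability.
gcd(53, 33) = 1
Since 1 divides 2, solutions exist.

Step 2: Apply extended Euclidean algorithm to find gcd.
We find integers such that 53*x0 + 33*y0 = 1

Step 3: Scale the particular solution.
Multiply by 2/1 = 2:
u = 10, v = 16

Step 4: Verify.
53*(10) - 33*(16) = 2 = 2 ✓

u = 10, v = 16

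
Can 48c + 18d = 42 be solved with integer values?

Step 1: Compute gcd(48, 18).
gcd(48, 18) = 6

Step 2: Check divisibility.
Does 6 divide 42? 42 = 6 x 7, so yes.

By the theorem on linear Diophantine equations, 48c + 18d = 42 has integer solutions if and only if gcd(48, 18) divides 42. Since 6 | 42, solutions exist.

Yes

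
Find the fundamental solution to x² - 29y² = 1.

We seek the smallest positive integers (x, y) with x² - 29y² = 1, i.e., x² = 29y² + 1.
Try successive y values:
y = 1: x² = 29·1² + 1 = 30, not a perfect square
y = 2: x² = 29·2² + 1 = 117, not a perfect square
y = 3: x² = 29·3² + 1 = 262, not a perfect square
... continuing the search (or via continued fractions) ...
y = 1820: x² = 29·1820² + 1 = 96059601, x = 9801 ✓

Verify: 9801² - 29·1820² = 96059601 - 96059600 = 1 ✓

x = 9801, y = 1820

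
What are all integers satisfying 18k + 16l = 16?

Step 1: Compute gcd(18, 16) = 2.
Since 2 divides 16, solutions exist.

Step 2: Find a particular solution using extended Euclidean algorithm.
We get k₀ = 8, l₀ = -8.
Check: 18*8 + 16*-8 = 16 = 16 ✓

Step 3: Write the general solution.
k = 8 + (16/2)t = 8 + 8t
l = -8 - (18/2)t = -8 - 9t
for any integer t.

k = 8 + 8t, l = -8 - 9t for integer t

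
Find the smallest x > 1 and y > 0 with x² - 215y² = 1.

We seek the smallest positive integers (x, y) with x² - 215y² = 1, i.e., x² = 215y² + 1.
Try successive y values:
y = 1: x² = 215·1² + 1 = 216, not a perfect square
y = 2: x² = 215·2² + 1 = 861, not a perfect square
y = 3: x² = 215·3² + 1 = 1936, x = 44 ✓

Verify: 44² - 215·3² = 1936 - 1935 = 1 ✓

x = 44, y = 3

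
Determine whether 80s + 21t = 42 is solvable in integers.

Step 1: Compute gcd(80, 21).
gcd(80, 21) = 1

Step 2: Check divisibility.
Does 1 divide 42? 42 = 1 x 42, so yes.

By the theorem on linear Diophantine equations, 80s + 21t = 42 has integer solutions if and only if gcd(80, 21) divides 42. Since 1 | 42, solutions exist.

Yes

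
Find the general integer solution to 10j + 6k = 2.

Step 1: Compute gcd(10, 6) = 2.
Since 2 divides 2, solutions exist.

Step 2: Find a particular solution using extended Euclidean algorithm.
We get j₀ = -1, k₀ = 2.
Check: 10*-1 + 6*2 = 2 = 2 ✓

Step 3: Write the general solution.
j = -1 + (6/2)t = -1 + 3t
k = 2 - (10/2)t = 2 - 5t
for any integer t.

j = -1 + 3t, k = 2 - 5t for integer t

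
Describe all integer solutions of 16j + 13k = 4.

Step 1: Compute gcd(16, 13) = 1.
Since 1 divides 4, solutions exist.

Step 2: Find a particular solution using extended Euclidean algorithm.
We get j₀ = -16, k₀ = 20.
Check: 16*-16 + 13*20 = 4 = 4 ✓

Step 3: Write the general solution.
j = -16 + (13/1)t = -16 + 13t
k = 20 - (16/1)t = 20 - 16t
for any integer t.

j = -16 + 13t, k = 20 - 16t for integer t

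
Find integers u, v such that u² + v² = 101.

We need to find integers u, v > 0 such that u² + v² = 101.
Trying u = 1: v² = 101 - 1² = 101 - 1 = 100
v = 10
Check: 1² + 10² = 1 + 100 = 101 ✓

101 = 1² + 10²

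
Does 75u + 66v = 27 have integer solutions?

Step 1: Compute gcd(75, 66).
gcd(75, 66) = 3

Step 2: Check divisibility.
Does 3 divide 27? 27 = 3 x 9, so yes.

By the theorem on linear Diophantine equations, 75u + 66v = 27 has integer solutions if and only if gcd(75, 66) divides 27. Since 3 | 27, solutions exist.

Yes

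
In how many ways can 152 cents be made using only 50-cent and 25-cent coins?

We need non-negative integers (x, y) with 50x + 25y = 152.
For each x from 0 to 3, check if (152 - 50x) is a non-negative multiple of 25.
Solutions (x, y): none
Count: 0

0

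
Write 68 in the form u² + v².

We need to find integers u, v > 0 such that u² + v² = 68.
Trying u = 2: v² = 68 - 2² = 68 - 4 = 64
v = 8
Check: 2² + 8² = 4 + 64 = 68 ✓

68 = 2² + 8²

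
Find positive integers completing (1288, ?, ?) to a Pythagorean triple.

We need the other leg and hypotenuse such that 1288² + x² = c².
Take x = 255, c = 1313: 1288² + 255² = 1658944 + 65025 = 1723969 = 1313² ✓
Triple: (255, 1288, 1313)

(255, 1288, 1313)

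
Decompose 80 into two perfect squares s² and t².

We need to find integers s, t > 0 such that s² + t² = 80.
Trying s = 4: t² = 80 - 4² = 80 - 16 = 64
t = 8
Check: 4² + 8² = 16 + 64 = 80 ✓

80 = 4² + 8²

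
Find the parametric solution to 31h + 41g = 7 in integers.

Step 1: Compute gcd(31, 41) = 1.
Since 1 divides 7, solutions exist.

Step 2: Find a particular solution using extended Euclidean algorithm.
We get h₀ = 28, g₀ = -21.
Check: 31*28 + 41*-21 = 7 = 7 ✓

Step 3: Write the general solution.
h = 28 + (41/1)t = 28 + 41t
g = -21 - (31/1)t = -21 - 31t
for any integer t.

h = 28 + 41t, g = -21 - 31t for integer t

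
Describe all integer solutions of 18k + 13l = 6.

Step 1: Compute gcd(18, 13) = 1.
Since 1 divides 6, solutions exist.

Step 2: Find a particular solution using extended Euclidean algorithm.
We get k₀ = -30, l₀ = 42.
Check: 18*-30 + 13*42 = 6 = 6 ✓

Step 3: Write the general solution.
k = -30 + (13/1)t = -30 + 13t
l = 42 - (18/1)t = 42 - 18t
for any integer t.

k = -30 + 13t, l = 42 - 18t for integer t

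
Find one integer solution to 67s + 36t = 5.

Step 1: Check solvability.
gcd(67, 36) = 1
Since 1 divides 5, solutions exist.

Step 2: Apply extended Euclidean algorithm to find gcd.
We find integers such that 67*x0 + 36*y0 = 1

Step 3: Scale the particular solution.
Multiply by 5/1 = 5:
s = 35, t = -65

Step 4: Verify.
67*(35) + 36*(-65) = 5 = 5 ✓

s = 35, t = -65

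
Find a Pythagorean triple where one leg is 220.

We need the other leg and hypotenuse such that 220² + x² = c².
Take x = 21, c = 221: 220² + 21² = 48400 + 441 = 48841 = 221² ✓
Triple: (21, 220, 221)

(21, 220, 221)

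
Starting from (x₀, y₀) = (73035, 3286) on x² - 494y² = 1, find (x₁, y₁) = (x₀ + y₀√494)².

Solutions to x² - Dy² = 1 are generated by powers of (x₀ + y₀√D).
The next solution satisfies x₁ + y₁√494 = (x₀ + y₀√494)², giving:
x₁ = x₀² + 494y₀² = 73035² + 494·3286² = 5334111225 + 5334111224 = 10668222449
y₁ = 2x₀y₀ = 2·73035·3286 = 479986020

Verify: 10668222449² - 494·479986020² = 113810970221347557601 - 113810970221347557600 = 1 ✓

x = 10668222449, y = 479986020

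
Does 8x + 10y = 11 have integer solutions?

Step 1: Compute gcd(8, 10).
gcd(8, 10) = 2

Step 2: Check divisibility.
Does 2 divide 11? 11 = 2 x 5 + 1, so no.

By the theorem on linear Diophantine equations, 8x + 10y = 11 has integer solutions if and only if gcd(8, 10) divides 11. Since 2 does not divide 11, no solutions exist.

No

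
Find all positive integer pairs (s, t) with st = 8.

The positive divisors of 8 are: 1, 2, 4, 8.
Each divisor d gives the pair (d, 8/d):
(1, 8), (2, 4), (4, 2), (8, 1)

(1, 8), (2, 4), (4, 2), (8, 1)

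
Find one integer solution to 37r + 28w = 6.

Step 1: Check solvability.
gcd(37, 28) = 1
Since 1 divides 6, solutions exist.

Step 2: Apply extended Euclidean algorithm to find gcd.
We find integers such that 37*x0 + 28*y0 = 1

Step 3: Scale the particular solution.
Multiply by 6/1 = 6:
r = -18, w = 24

Step 4: Verify.
37*(-18) + 28*(24) = 6 = 6 ✓

r = -18, w = 24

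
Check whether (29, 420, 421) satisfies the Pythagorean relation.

Compute a² + b²:
29² + 420² = 841 + 176400 = 177241
Compute c²:
421² = 177241
Since 177241 = 177241, it is a Pythagorean triple.

Yes, it is a Pythagorean triple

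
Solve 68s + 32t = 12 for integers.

Step 1: Check solvability.
gcd(68, 32) = 4
Since 4 divides 12, solutions exist.

Step 2: Apply extended Euclidean algorithm to find gcd.
We find integers such that 68*x0 + 32*y0 = 4

Step 3: Scale the particular solution.
Multiply by 12/4 = 3:
s = 3, t = -6

Step 4: Verify.
68*(3) + 32*(-6) = 12 = 12 ✓

s = 3, t = -6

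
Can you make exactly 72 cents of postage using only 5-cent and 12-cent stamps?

We need non-negative x, y with 5x + 12y = 72.
gcd(5, 12) = 1 divides 72, so integer solutions exist.
Search for a non-negative one: x = 0 gives 12y = 72 - 0 = 72, so y = 6.
Check: 5·0 + 12·6 = 72 ✓

Yes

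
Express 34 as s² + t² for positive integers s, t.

We need to find integers s, t > 0 such that s² + t² = 34.
Trying s = 3: t² = 34 - 3² = 34 - 9 = 25
t = 5
Check: 3² + 5² = 9 + 25 = 34 ✓

34 = 3² + 5²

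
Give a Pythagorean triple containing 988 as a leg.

We need the other leg and hypotenuse such that 988² + x² = c².
Take x = 315, c = 1037: 988² + 315² = 976144 + 99225 = 1075369 = 1037² ✓
Triple: (315, 988, 1037)

(315, 988, 1037)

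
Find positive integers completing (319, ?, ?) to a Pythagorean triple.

We need the other leg and hypotenuse such that 319² + x² = c².
Take x = 360, c = 481: 319² + 360² = 101761 + 129600 = 231361 = 481² ✓
Triple: (319, 360, 481)

(319, 360, 481)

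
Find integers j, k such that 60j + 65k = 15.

Step 1: Check solvability.
gcd(60, 65) = 5
Since 5 divides 15, solutions exist.

Step 2: Apply extended Euclidean algorithm to find gcd.
We find integers such that 60*x0 + 65*y0 = 5

Step 3: Scale the particular solution.
Multiply by 15/5 = 3:
j = -3, k = 3

Step 4: Verify.
60*(-3) + 65*(3) = 15 = 15 ✓

j = -3, k = 3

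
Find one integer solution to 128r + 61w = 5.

Step 1: Check solvability.
gcd(128, 61) = 1
Since 1 divides 5, solutions exist.

Step 2: Apply extended Euclidean algorithm to find gcd.
We find integers such that 128*x0 + 61*y0 = 1

Step 3: Scale the particular solution.
Multiply by 5/1 = 5:
r = -50, w = 105

Step 4: Verify.
128*(-50) + 61*(105) = 5 = 5 ✓

r = -50, w = 105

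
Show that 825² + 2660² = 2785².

Compute a² + b² = 825² + 2660² = 680625 + 7075600 = 7756225
Compute c² = 2785² = 7756225
Since 7756225 = 7756225, confirmed.

Yes, it is a Pythagorean triple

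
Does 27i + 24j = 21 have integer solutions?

Step 1: Compute gcd(27, 24).
gcd(27, 24) = 3

Step 2: Check divisibility.
Does 3 divide 21? 21 = 3 x 7, so yes.

By the theorem on linear Diophantine equations, 27i + 24j = 21 has integer solutions if and only if gcd(27, 24) divides 21. Since 3 | 21, solutions exist.

Yes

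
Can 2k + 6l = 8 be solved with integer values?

Step 1: Compute gcd(2, 6).
gcd(2, 6) = 2

Step 2: Check divisibility.
Does 2 divide 8? 8 = 2 x 4, so yes.

By the theorem on linear Diophantine equations, 2k + 6l = 8 has integer solutions if and only if gcd(2, 6) divides 8. Since 2 | 8, solutions exist.

Yes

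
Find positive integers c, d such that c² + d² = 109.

Search for c with 109 - c² a perfect square.
c = 3: 109 - 3² = 109 - 9 = 100 = 10² ✓
So c = 3, d = 10.

c = 3, d = 10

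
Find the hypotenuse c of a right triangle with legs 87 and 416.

c² = a² + b² = 87² + 416² = 7569 + 173056 = 180625
c = 425

425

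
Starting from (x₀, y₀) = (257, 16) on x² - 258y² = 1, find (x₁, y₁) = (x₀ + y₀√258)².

Solutions to x² - Dy² = 1 are generated by powers of (x₀ + y₀√D).
The next solution satisfies x₁ + y₁√258 = (x₀ + y₀√258)², giving:
x₁ = x₀² + 258y₀² = 257² + 258·16² = 66049 + 66048 = 132097
y₁ = 2x₀y₀ = 2·257·16 = 8224

Verify: 132097² - 258·8224² = 17449617409 - 17449617408 = 1 ✓

x = 132097, y = 8224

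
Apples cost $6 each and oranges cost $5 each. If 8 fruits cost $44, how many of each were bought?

Let a = apples, o = oranges.
a + o = 8
6a + 5o = 44
Substitute o = 8 - a:
6a + 5(8 - a) = 44
(6 - 5)a = 44 - 40
1a = 4
a = 4, o = 8 - 4 = 4

Apples: 4, Oranges: 4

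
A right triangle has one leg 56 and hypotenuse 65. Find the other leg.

a² = c² - b² = 4225 - 3136 = 1089
a = 33

33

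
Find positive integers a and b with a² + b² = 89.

We need to find integers a, b > 0 such that a² + b² = 89.
Trying a = 5: b² = 89 - 5² = 89 - 25 = 64
b = 8
Check: 5² + 8² = 25 + 64 = 89 ✓

89 = 5² + 8²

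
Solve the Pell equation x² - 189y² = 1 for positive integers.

We seek the smallest positive integers (x, y) with x² - 189y² = 1, i.e., x² = 189y² + 1.
Try successive y values:
y = 1: x² = 189·1² + 1 = 190, not a perfect square
y = 2: x² = 189·2² + 1 = 757, not a perfect square
y = 3: x² = 189·3² + 1 = 1702, not a perfect square
... continuing the search (or via continued fractions) ...
y = 4: x² = 189·4² + 1 = 3025, x = 55 ✓

Verify: 55² - 189·4² = 3025 - 3024 = 1 ✓

x = 55, y = 4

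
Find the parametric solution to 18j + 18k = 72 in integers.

Step 1: Compute gcd(18, 18) = 18.
Since 18 divides 72, solutions exist.

Step 2: Find a particular solution using extended Euclidean algorithm.
We get j₀ = 0, k₀ = 4.
Check: 18*0 + 18*4 = 72 = 72 ✓

Step 3: Write the general solution.
j = 0 + (18/18)t = 0 + 1t
k = 4 - (18/18)t = 4 - 1t
for any integer t.

j = 0 + 1t, k = 4 - 1t for integer t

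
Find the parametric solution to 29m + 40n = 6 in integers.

Step 1: Compute gcd(29, 40) = 1.
Since 1 divides 6, solutions exist.

Step 2: Find a particular solution using extended Euclidean algorithm.
We get m₀ = -66, n₀ = 48.
Check: 29*-66 + 40*48 = 6 = 6 ✓

Step 3: Write the general solution.
m = -66 + (40/1)t = -66 + 40t
n = 48 - (29/1)t = 48 - 29t
for any integer t.

m = -66 + 40t, n = 48 - 29t for integer t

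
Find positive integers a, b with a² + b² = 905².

We need a² + b² = 905² = 819025.
Trying: 777² + 464² = 603729 + 215296 = 819025 ✓

(777, 464, 905)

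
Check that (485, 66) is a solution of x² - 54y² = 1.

Compute x² = 485² = 235225
Compute 54y² = 54·66² = 54·4356 = 235224
x² - 54y² = 235225 - 235224 = 1
Since this equals 1, (485, 66) is a solution.

Yes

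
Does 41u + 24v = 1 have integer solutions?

Step 1: Compute gcd(41, 24).
gcd(41, 24) = 1

Step 2: Check divisibility.
Does 1 divide 1? 1 = 1 x 1, so yes.

By the theorem on linear Diophantine equations, 41u + 24v = 1 has integer solutions if and only if gcd(41, 24) divides 1. Since 1 | 1, solutions exist.

Yes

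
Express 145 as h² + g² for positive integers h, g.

We need to find integers h, g > 0 such that h² + g² = 145.
Trying h = 1: g² = 145 - 1² = 145 - 1 = 144
g = 12
Check: 1² + 12² = 1 + 144 = 145 ✓

145 = 1² + 12²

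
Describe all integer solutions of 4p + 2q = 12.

Step 1: Compute gcd(4, 2) = 2.
Since 2 divides 12, solutions exist.

Step 2: Find a particular solution using extended Euclidean algorithm.
We get p₀ = 0, q₀ = 6.
Check: 4*0 + 2*6 = 12 = 12 ✓

Step 3: Write the general solution.
p = 0 + (2/2)t = 0 + 1t
q = 6 - (4/2)t = 6 - 2t
for any integer t.

p = 0 + 1t, q = 6 - 2t for integer t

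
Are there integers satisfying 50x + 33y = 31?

Step 1: Compute gcd(50, 33).
gcd(50, 33) = 1

Step 2: Check divisibility.
Does 1 divide 31? 31 = 1 x 31, so yes.

By the theorem on linear Diophantine equations, 50x + 33y = 31 has integer solutions if and only if gcd(50, 33) divides 31. Since 1 | 31, solutions exist.

Yes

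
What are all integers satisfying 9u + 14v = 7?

Step 1: Compute gcd(9, 14) = 1.
Since 1 divides 7, solutions exist.

Step 2: Find a particular solution using extended Euclidean algorithm.
We get u₀ = -21, v₀ = 14.
Check: 9*-21 + 14*14 = 7 = 7 ✓

Step 3: Write the general solution.
u = -21 + (14/1)t = -21 + 14t
v = 14 - (9/1)t = 14 - 9t
for any integer t.

u = -21 + 14t, v = 14 - 9t for integer t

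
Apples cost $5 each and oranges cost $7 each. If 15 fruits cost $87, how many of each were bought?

Let a = apples, o = oranges.
a + o = 15
5a + 7o = 87
Substitute o = 15 - a:
5a + 7(15 - a) = 87
(5 - 7)a = 87 - 105
-2a = -18
a = 9, o = 15 - 9 = 6

Apples: 9, Oranges: 6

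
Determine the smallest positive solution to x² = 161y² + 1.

We seek the smallest positive integers (x, y) with x² - 161y² = 1, i.e., x² = 161y² + 1.
Try successive y values:
y = 1: x² = 161·1² + 1 = 162, not a perfect square
y = 2: x² = 161·2² + 1 = 645, not a perfect square
y = 3: x² = 161·3² + 1 = 1450, not a perfect square
... continuing the search (or via continued fractions) ...
y = 928: x² = 161·928² + 1 = 138650625, x = 11775 ✓

Verify: 11775² - 161·928² = 138650625 - 138650624 = 1 ✓

x = 11775, y = 928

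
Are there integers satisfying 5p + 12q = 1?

Step 1: Compute gcd(5, 12).
gcd(5, 12) = 1

Step 2: Check divisibility.
Does 1 divide 1? 1 = 1 x 1, so yes.

By the theorem on linear Diophantine equations, 5p + 12q = 1 has integer solutions if and only if gcd(5, 12) divides 1. Since 1 | 1, solutions exist.

Yes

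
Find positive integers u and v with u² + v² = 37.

We need to find integers u, v > 0 such that u² + v² = 37.
Trying u = 1: v² = 37 - 1² = 37 - 1 = 36
v = 6
Check: 1² + 6² = 1 + 36 = 37 ✓

37 = 1² + 6²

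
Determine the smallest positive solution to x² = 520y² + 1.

We seek the smallest positive integers (x, y) with x² - 520y² = 1, i.e., x² = 520y² + 1.
Try successive y values:
y = 1: x² = 520·1² + 1 = 521, not a perfect square
y = 2: x² = 520·2² + 1 = 2081, not a perfect square
y = 3: x² = 520·3² + 1 = 4681, not a perfect square
... continuing the search (or via continued fractions) ...
y = 285: x² = 520·285² + 1 = 42237001, x = 6499 ✓

Verify: 6499² - 520·285² = 42237001 - 42237000 = 1 ✓

x = 6499, y = 285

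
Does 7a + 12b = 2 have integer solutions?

Step 1: Compute gcd(7, 12).
gcd(7, 12) = 1

Step 2: Check divisibility.
Does 1 divide 2? 2 = 1 x 2, so yes.

By the theorem on linear Diophantine equations, 7a + 12b = 2 has integer solutions if and only if gcd(7, 12) divides 2. Since 1 | 2, solutions exist.

Yes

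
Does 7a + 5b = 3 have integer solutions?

Step 1: Compute gcd(7, 5).
gcd(7, 5) = 1

Step 2: Check divisibility.
Does 1 divide 3? 3 = 1 x 3, so yes.

By the theorem on linear Diophantine equations, 7a + 5b = 3 has integer solutions if and only if gcd(7, 5) divides 3. Since 1 | 3, solutions exist.

Yes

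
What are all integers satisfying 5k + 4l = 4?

Step 1: Compute gcd(5, 4) = 1.
Since 1 divides 4, solutions exist.

Step 2: Find a particular solution using extended Euclidean algorithm.
We get k₀ = 4, l₀ = -4.
Check: 5*4 + 4*-4 = 4 = 4 ✓

Step 3: Write the general solution.
k = 4 + (4/1)t = 4 + 4t
l = -4 - (5/1)t = -4 - 5t
for any integer t.

k = 4 + 4t, l = -4 - 5t for integer t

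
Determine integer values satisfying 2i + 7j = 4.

Step 1: Check solvability.
gcd(2, 7) = 1
Since 1 divides 4, solutions exist.

Step 2: Apply extended Euclidean algorithm to find gcd.
We find integers such that 2*x0 + 7*y0 = 1

Step 3: Scale the particular solution.
Multiply by 4/1 = 4:
i = -12, j = 4

Step 4: Verify.
2*(-12) + 7*(4) = 4 = 4 ✓

i = -12, j = 4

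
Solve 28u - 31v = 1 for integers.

Step 1: Check solvability.
gcd(28, 31) = 1
Since 1 divides 1, solutions exist.

Step 2: Apply extended Euclidean algorithm to find gcd.
We find integers such that 28*x0 + 31*y0 = 1

Step 3: Scale the particular solution.
Multiply by 1/1 = 1:
u = 10, v = 9

Step 4: Verify.
28*(10) - 31*(9) = 1 = 1 ✓

u = 10, v = 9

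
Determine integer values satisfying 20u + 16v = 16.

Step 1: Check solvability.
gcd(20, 16) = 4
Since 4 divides 16, solutions exist.

Step 2: Apply extended Euclidean algorithm to find gcd.
We find integers such that 20*x0 + 16*y0 = 4

Step 3: Scale the particular solution.
Multiply by 16/4 = 4:
u = 4, v = -4

Step 4: Verify.
20*(4) + 16*(-4) = 16 = 16 ✓

u = 4, v = -4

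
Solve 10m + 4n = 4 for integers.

Step 1: Check solvability.
gcd(10, 4) = 2
Since 2 divides 4, solutions exist.

Step 2: Apply extended Euclidean algorithm to find gcd.
We find integers such that 10*x0 + 4*y0 = 2

Step 3: Scale the particular solution.
Multiply by 4/2 = 2:
m = 2, n = -4

Step 4: Verify.
10*(2) + 4*(-4) = 4 = 4 ✓

m = 2, n = -4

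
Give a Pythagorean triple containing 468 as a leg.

We need the other leg and hypotenuse such that 468² + x² = c².
Take x = 155, c = 493: 468² + 155² = 219024 + 24025 = 243049 = 493² ✓
Triple: (155, 468, 493)

(155, 468, 493)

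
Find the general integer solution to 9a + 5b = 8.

Step 1: Compute gcd(9, 5) = 1.
Since 1 divides 8, solutions exist.

Step 2: Find a particular solution using extended Euclidean algorithm.
We get a₀ = -8, b₀ = 16.
Check: 9*-8 + 5*16 = 8 = 8 ✓

Step 3: Write the general solution.
a = -8 + (5/1)t = -8 + 5t
b = 16 - (9/1)t = 16 - 9t
for any integer t.

a = -8 + 5t, b = 16 - 9t for integer t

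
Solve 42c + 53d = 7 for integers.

Step 1: Check solvability.
gcd(42, 53) = 1
Since 1 divides 7, solutions exist.

Step 2: Apply extended Euclidean algorithm to find gcd.
We find integers such that 42*x0 + 53*y0 = 1

Step 3: Scale the particular solution.
Multiply by 7/1 = 7:
c = 168, d = -133

Step 4: Verify.
42*(168) + 53*(-133) = 7 = 7 ✓

c = 168, d = -133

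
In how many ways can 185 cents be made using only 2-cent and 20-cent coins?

We need non-negative integers (x, y) with 2x + 20y = 185.
For each x from 0 to 92, check if (185 - 2x) is a non-negative multiple of 20.
Solutions (x, y): none
Count: 0

0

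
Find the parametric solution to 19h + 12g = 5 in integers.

Step 1: Compute gcd(19, 12) = 1.
Since 1 divides 5, solutions exist.

Step 2: Find a particular solution using extended Euclidean algorithm.
We get h₀ = -25, g₀ = 40.
Check: 19*-25 + 12*40 = 5 = 5 ✓

Step 3: Write the general solution.
h = -25 + (12/1)t = -25 + 12t
g = 40 - (19/1)t = 40 - 19t
for any integer t.

h = -25 + 12t, g = 40 - 19t for integer t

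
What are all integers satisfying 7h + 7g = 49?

Step 1: Compute gcd(7, 7) = 7.
Since 7 divides 49, solutions exist.

Step 2: Find a particular solution using extended Euclidean algorithm.
We get h₀ = 0, g₀ = 7.
Check: 7*0 + 7*7 = 49 = 49 ✓

Step 3: Write the general solution.
h = 0 + (7/7)t = 0 + 1t
g = 7 - (7/7)t = 7 - 1t
for any integer t.

h = 0 + 1t, g = 7 - 1t for integer t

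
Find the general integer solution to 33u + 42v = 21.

Step 1: Compute gcd(33, 42) = 3.
Since 3 divides 21, solutions exist.

Step 2: Find a particular solution using extended Euclidean algorithm.
We get u₀ = -35, v₀ = 28.
Check: 33*-35 + 42*28 = 21 = 21 ✓

Step 3: Write the general solution.
u = -35 + (42/3)t = -35 + 14t
v = 28 - (33/3)t = 28 - 11t
for any integer t.

u = -35 + 14t, v = 28 - 11t for integer t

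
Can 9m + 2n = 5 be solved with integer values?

Step 1: Compute gcd(9, 2).
gcd(9, 2) = 1

Step 2: Check divisibility.
Does 1 divide 5? 5 = 1 x 5, so yes.

By the theorem on linear Diophantine equations, 9m + 2n = 5 has integer solutions if and only if gcd(9, 2) divides 5. Since 1 | 5, solutions exist.

Yes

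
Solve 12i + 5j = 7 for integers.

Step 1: Check solvability.
gcd(12, 5) = 1
Since 1 divides 7, solutions exist.

Step 2: Apply extended Euclidean algorithm to find gcd.
We find integers such that 12*x0 + 5*y0 = 1

Step 3: Scale the particular solution.
Multiply by 7/1 = 7:
i = -14, j = 35

Step 4: Verify.
12*(-14) + 5*(35) = 7 = 7 ✓

i = -14, j = 35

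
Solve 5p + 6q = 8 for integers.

Step 1: Check solvability.
gcd(5, 6) = 1
Since 1 divides 8, solutions exist.

Step 2: Apply extended Euclidean algorithm to find gcd.
We find integers such that 5*x0 + 6*y0 = 1

Step 3: Scale the particular solution.
Multiply by 8/1 = 8:
p = -8, q = 8

Step 4: Verify.
5*(-8) + 6*(8) = 8 = 8 ✓

p = -8, q = 8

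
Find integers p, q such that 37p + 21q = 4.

Step 1: Check solvability.
gcd(37, 21) = 1
Since 1 divides 4, solutions exist.

Step 2: Apply extended Euclidean algorithm to find gcd.
We find integers such that 37*x0 + 21*y0 = 1

Step 3: Scale the particular solution.
Multiply by 4/1 = 4:
p = 16, q = -28

Step 4: Verify.
37*(16) + 21*(-28) = 4 = 4 ✓

p = 16, q = -28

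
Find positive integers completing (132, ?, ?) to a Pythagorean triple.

We need the other leg and hypotenuse such that 132² + x² = c².
Take x = 224, c = 260: 132² + 224² = 17424 + 50176 = 67600 = 260² ✓
Triple: (132, 224, 260)

(132, 224, 260)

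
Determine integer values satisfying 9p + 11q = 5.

Step 1: Check solvability.
gcd(9, 11) = 1
Since 1 divides 5, solutions exist.

Step 2: Apply extended Euclidean algorithm to find gcd.
We find integers such that 9*x0 + 11*y0 = 1

Step 3: Scale the particular solution.
Multiply by 5/1 = 5:
p = 25, q = -20

Step 4: Verify.
9*(25) + 11*(-20) = 5 = 5 ✓

p = 25, q = -20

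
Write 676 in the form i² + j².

We need to find integers i, j > 0 such that i² + j² = 676.
Trying i = 10: j² = 676 - 10² = 676 - 100 = 576
j = 24
Check: 10² + 24² = 100 + 576 = 676 ✓

676 = 10² + 24²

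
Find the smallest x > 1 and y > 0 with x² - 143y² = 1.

We seek the smallest positive integers (x, y) with x² - 143y² = 1, i.e., x² = 143y² + 1.
Try successive y values:
y = 1: x² = 143·1² + 1 = 144, x = 12 ✓

Verify: 12² - 143·1² = 144 - 143 = 1 ✓

x = 12, y = 1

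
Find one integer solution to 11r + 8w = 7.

Step 1: Check solvability.
gcd(11, 8) = 1
Since 1 divides 7, solutions exist.

Step 2: Apply extended Euclidean algorithm to find gcd.
We find integers such that 11*x0 + 8*y0 = 1

Step 3: Scale the particular solution.
Multiply by 7/1 = 7:
r = 21, w = -28

Step 4: Verify.
11*(21) + 8*(-28) = 7 = 7 ✓

r = 21, w = -28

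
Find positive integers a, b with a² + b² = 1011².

We need a² + b² = 1011² = 1022121.
Trying: 525² + 864² = 275625 + 746496 = 1022121 ✓

(525, 864, 1011)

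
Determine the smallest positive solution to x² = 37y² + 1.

We seek the smallest positive integers (x, y) with x² - 37y² = 1, i.e., x² = 37y² + 1.
Try successive y values:
y = 1: x² = 37·1² + 1 = 38, not a perfect square
y = 2: x² = 37·2² + 1 = 149, not a perfect square
y = 3: x² = 37·3² + 1 = 334, not a perfect square
... continuing the search (or via continued fractions) ...
y = 12: x² = 37·12² + 1 = 5329, x = 73 ✓

Verify: 73² - 37·12² = 5329 - 5328 = 1 ✓

x = 73, y = 12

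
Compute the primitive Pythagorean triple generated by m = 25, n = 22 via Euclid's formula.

a = m² - n² = 25² - 22² = 625 - 484 = 141
b = 2mn = 2·25·22 = 1100
c = m² + n² = 625 + 484 = 1109
Verify: 141² + 1100² = 19881 + 1210000 = 1229881 = 1109² ✓

(141, 1100, 1109)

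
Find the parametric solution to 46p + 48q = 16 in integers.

Step 1: Compute gcd(46, 48) = 2.
Since 2 divides 16, solutions exist.

Step 2: Find a particular solution using extended Euclidean algorithm.
We get p₀ = -8, q₀ = 8.
Check: 46*-8 + 48*8 = 16 = 16 ✓

Step 3: Write the general solution.
p = -8 + (48/2)t = -8 + 24t
q = 8 - (46/2)t = 8 - 23t
for any integer t.

p = -8 + 24t, q = 8 - 23t for integer t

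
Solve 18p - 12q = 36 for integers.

Step 1: Check solvability.
gcd(18, 12) = 6
Since 6 divides 36, solutions exist.

Step 2: Apply extended Euclidean algorithm to find gcd.
We find integers such that 18*x0 + 12*y0 = 6

Step 3: Scale the particular solution.
Multiply by 36/6 = 6:
p = 6, q = 6

Step 4: Verify.
18*(6) - 12*(6) = 36 = 36 ✓

p = 6, q = 6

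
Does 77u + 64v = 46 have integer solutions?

Step 1: Compute gcd(77, 64).
gcd(77, 64) = 1

Step 2: Check divisibility.
Does 1 divide 46? 46 = 1 x 46, so yes.

By the theorem on linear Diophantine equations, 77u + 64v = 46 has integer solutions if and only if gcd(77, 64) divides 46. Since 1 | 46, solutions exist.

Yes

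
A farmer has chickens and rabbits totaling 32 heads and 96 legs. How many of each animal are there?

Let c = chickens, r = rabbits.
Heads: c + r = 32
Legs: 2c + 4r = 96
From the first equation, c = 32 - r. Substitute:
2(32 - r) + 4r = 96
64 + 2r = 96
r = (96 - 64)/2 = 16
c = 32 - 16 = 16

Chickens: 16, Rabbits: 16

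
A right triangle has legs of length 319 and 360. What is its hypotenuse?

c² = a² + b² = 319² + 360² = 101761 + 129600 = 231361
c = 481

481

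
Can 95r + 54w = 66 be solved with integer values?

Step 1: Compute gcd(95, 54).
gcd(95, 54) = 1

Step 2: Check divisibility.
Does 1 divide 66? 66 = 1 x 66, so yes.

By the theorem on linear Diophantine equations, 95r + 54w = 66 has integer solutions if and only if gcd(95, 54) divides 66. Since 1 | 66, solutions exist.

Yes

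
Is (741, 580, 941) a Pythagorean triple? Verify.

Compute a² + b² = 741² + 580² = 549081 + 336400 = 885481
Compute c² = 941² = 885481
Since 885481 = 885481, confirmed.

Yes, it is a Pythagorean triple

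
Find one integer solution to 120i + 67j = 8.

Step 1: Check solvability.
gcd(120, 67) = 1
Since 1 divides 8, solutions exist.

Step 2: Apply extended Euclidean algorithm to find gcd.
We find integers such that 120*x0 + 67*y0 = 1

Step 3: Scale the particular solution.
Multiply by 8/1 = 8:
i = -192, j = 344

Step 4: Verify.
120*(-192) + 67*(344) = 8 = 8 ✓

i = -192, j = 344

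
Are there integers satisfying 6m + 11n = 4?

Step 1: Compute gcd(6, 11).
gcd(6, 11) = 1

Step 2: Check divisibility.
Does 1 divide 4? 4 = 1 x 4, so yes.

By the theorem on linear Diophantine equations, 6m + 11n = 4 has integer solutions if and only if gcd(6, 11) divides 4. Since 1 | 4, solutions exist.

Yes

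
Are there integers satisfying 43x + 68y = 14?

Step 1: Compute gcd(43, 68).
gcd(43, 68) = 1

Step 2: Check divisibility.
Does 1 divide 14? 14 = 1 x 14, so yes.

By the theorem on linear Diophantine equations, 43x + 68y = 14 has integer solutions if and only if gcd(43, 68) divides 14. Since 1 | 14, solutions exist.

Yes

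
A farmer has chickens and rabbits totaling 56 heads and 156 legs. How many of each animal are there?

Let c = chickens, r = rabbits.
Heads: c + r = 56
Legs: 2c + 4r = 156
From the first equation, c = 56 - r. Substitute:
2(56 - r) + 4r = 156
112 + 2r = 156
r = (156 - 112)/2 = 22
c = 56 - 22 = 34

Chickens: 34, Rabbits: 22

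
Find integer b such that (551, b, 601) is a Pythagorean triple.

b² = c² - a² = 601² - 551² = 361201 - 303601 = 57600
b = sqrt(57600) = 240

240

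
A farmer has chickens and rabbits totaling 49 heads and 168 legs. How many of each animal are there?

Let c = chickens, r = rabbits.
Heads: c + r = 49
Legs: 2c + 4r = 168
From the first equation, c = 49 - r. Substitute:
2(49 - r) + 4r = 168
98 + 2r = 168
r = (168 - 98)/2 = 35
c = 49 - 35 = 14

Chickens: 14, Rabbits: 35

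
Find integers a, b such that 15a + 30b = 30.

Step 1: Check solvability.
gcd(15, 30) = 15
Since 15 divides 30, solutions exist.

Step 2: Apply extended Euclidean algorithm to find gcd.
We find integers such that 15*x0 + 30*y0 = 15

Step 3: Scale the particular solution.
Multiply by 30/15 = 2:
a = 2, b = 0

Step 4: Verify.
15*(2) + 30*(0) = 30 = 30 ✓

a = 2, b = 0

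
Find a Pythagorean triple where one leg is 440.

We need the other leg and hypotenuse such that 440² + x² = c².
Take x = 279, c = 521: 440² + 279² = 193600 + 77841 = 271441 = 521² ✓
Triple: (279, 440, 521)

(279, 440, 521)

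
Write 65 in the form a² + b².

We need to find integers a, b > 0 such that a² + b² = 65.
Trying a = 1: b² = 65 - 1² = 65 - 1 = 64
b = 8
Check: 1² + 8² = 1 + 64 = 65 ✓

65 = 1² + 8²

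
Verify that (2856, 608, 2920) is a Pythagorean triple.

Compute a² + b² = 2856² + 608² = 8156736 + 369664 = 8526400
Compute c² = 2920² = 8526400
Since 8526400 = 8526400, confirmed.

Yes, it is a Pythagorean triple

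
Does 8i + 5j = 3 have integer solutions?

Step 1: Compute gcd(8, 5).
gcd(8, 5) = 1

Step 2: Check divisibility.
Does 1 divide 3? 3 = 1 x 3, so yes.

By the theorem on linear Diophantine equations, 8i + 5j = 3 has integer solutions if and only if gcd(8, 5) divides 3. Since 1 | 3, solutions exist.

Yes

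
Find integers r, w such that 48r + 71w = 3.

Step 1: Check solvability.
gcd(48, 71) = 1
Since 1 divides 3, solutions exist.

Step 2: Apply extended Euclidean algorithm to find gcd.
We find integers such that 48*x0 + 71*y0 = 1

Step 3: Scale the particular solution.
Multiply by 3/1 = 3:
r = -102, w = 69

Step 4: Verify.
48*(-102) + 71*(69) = 3 = 3 ✓

r = -102, w = 69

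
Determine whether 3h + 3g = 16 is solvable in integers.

Step 1: Compute gcd(3, 3).
gcd(3, 3) = 3

Step 2: Check divisibility.
Does 3 divide 16? 16 = 3 x 5 + 1, so no.

By the theorem on linear Diophantine equations, 3h + 3g = 16 has integer solutions if and only if gcd(3, 3) divides 16. Since 3 does not divide 16, no solutions exist.

No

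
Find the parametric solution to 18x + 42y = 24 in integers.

Step 1: Compute gcd(18, 42) = 6.
Since 6 divides 24, solutions exist.

Step 2: Find a particular solution using extended Euclidean algorithm.
We get x₀ = -8, y₀ = 4.
Check: 18*-8 + 42*4 = 24 = 24 ✓

Step 3: Write the general solution.
x = -8 + (42/6)t = -8 + 7t
y = 4 - (18/6)t = 4 - 3t
for any integer t.

x = -8 + 7t, y = 4 - 3t for integer t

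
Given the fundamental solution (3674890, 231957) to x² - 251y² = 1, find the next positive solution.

Solutions to x² - Dy² = 1 are generated by powers of (x₀ + y₀√D).
The next solution satisfies x₁ + y₁√251 = (x₀ + y₀√251)², giving:
x₁ = x₀² + 251y₀² = 3674890² + 251·231957² = 13504816512100 + 13504816512099 = 27009633024199
y₁ = 2x₀y₀ = 2·3674890·231957 = 1704832919460

Verify: 27009633024199² - 251·1704832919460² = 729520276101901218519591601 - 729520276101901218519591600 = 1 ✓

x = 27009633024199, y = 1704832919460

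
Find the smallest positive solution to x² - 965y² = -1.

We need x² = 965y² - 1. Try successive y:
y = 1: x² = 965·1² - 1 = 964, not a perfect square
y = 2: x² = 965·2² - 1 = 3859, not a perfect square
y = 3: x² = 965·3² - 1 = 8684, not a perfect square
...
y = 481: x² = 965·481² - 1 = 223263364 = 14942² ✓
Check: 14942² - 965·481² = 223263364 - 223263365 = -1 ✓

x = 14942, y = 481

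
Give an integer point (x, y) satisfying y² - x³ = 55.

Try small integer x values and check whether x³ + 55 is a perfect square.
x = 9: x³ + 55 = 9³ + 55 = 729 + 55 = 784
Is 784 a perfect square? 28² = 784 ✓
So (x, y) = (9, 28) is a solution.

x = 9, y = 28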